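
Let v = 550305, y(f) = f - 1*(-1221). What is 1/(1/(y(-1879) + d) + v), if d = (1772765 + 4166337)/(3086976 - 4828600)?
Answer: 575963847/316955783952523 ≈ 1.8172e-6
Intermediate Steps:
d = -2969551/870812 (d = 5939102/(-1741624) = 5939102*(-1/1741624) = -2969551/870812 ≈ -3.4101)
y(f) = 1221 + f (y(f) = f + 1221 = 1221 + f)
1/(1/(y(-1879) + d) + v) = 1/(1/((1221 - 1879) - 2969551/870812) + 550305) = 1/(1/(-658 - 2969551/870812) + 550305) = 1/(1/(-575963847/870812) + 550305) = 1/(-870812/575963847 + 550305) = 1/(316955783952523/575963847) = 575963847/316955783952523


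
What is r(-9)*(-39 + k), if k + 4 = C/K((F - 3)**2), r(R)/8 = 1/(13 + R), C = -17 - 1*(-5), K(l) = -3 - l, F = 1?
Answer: -578/7 ≈ -82.571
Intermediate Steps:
C = -12 (C = -17 + 5 = -12)
r(R) = 8/(13 + R)
k = -16/7 (k = -4 - 12/(-3 - (1 - 3)**2) = -4 - 12/(-3 - 1*(-2)**2) = -4 - 12/(-3 - 1*4) = -4 - 12/(-3 - 4) = -4 - 12/(-7) = -4 - 12*(-1/7) = -4 + 12/7 = -16/7 ≈ -2.2857)
r(-9)*(-39 + k) = (8/(13 - 9))*(-39 - 16/7) = (8/4)*(-289/7) = (8*(1/4))*(-289/7) = 2*(-289/7) = -578/7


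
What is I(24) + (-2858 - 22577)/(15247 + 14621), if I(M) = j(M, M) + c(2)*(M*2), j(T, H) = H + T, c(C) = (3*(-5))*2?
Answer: -41601691/29868 ≈ -1392.9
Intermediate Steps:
c(C) = -30 (c(C) = -15*2 = -30)
I(M) = -58*M (I(M) = (M + M) - 30*M*2 = 2*M - 60*M = -58*M)
I(24) + (-2858 - 22577)/(15247 + 14621) = -58*24 + (-2858 - 22577)/(15247 + 14621) = -1392 - 25435/29868 = -41601691/29868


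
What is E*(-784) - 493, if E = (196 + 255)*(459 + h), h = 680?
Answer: -402732669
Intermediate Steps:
E = 513689 (E = (196 + 255)*(459 + 680) = 451*1139 = 513689)
E*(-784) - 493 = 513689*(-784) - 493 = -402732176 - 493 = -402732669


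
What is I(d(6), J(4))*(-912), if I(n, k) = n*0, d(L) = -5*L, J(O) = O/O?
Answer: 0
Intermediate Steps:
J(O) = 1
I(n, k) = 0
I(d(6), J(4))*(-912) = 0*(-912) = 0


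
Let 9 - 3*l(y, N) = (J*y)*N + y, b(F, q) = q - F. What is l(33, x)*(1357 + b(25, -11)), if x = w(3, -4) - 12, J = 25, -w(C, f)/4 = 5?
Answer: 11614232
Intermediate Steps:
w(C, f) = -20 (w(C, f) = -4*5 = -20)
x = -32 (x = -20 - 12 = -32)
l(y, N) = 3 - y/3 - 25*N*y/3 (l(y, N) = 3 - ((25*y)*N + y)/3 = 3 - (25*N*y + y)/3 = 3 - (y + 25*N*y)/3 = 3 + (-y/3 - 25*N*y/3) = 3 - y/3 - 25*N*y/3)
l(33, x)*(1357 + b(25, -11)) = (3 - ⅓*33 - 25/3*(-32)*33)*(1357 + (-11 - 1*25)) = (3 - 11 + 8800)*(1357 + (-11 - 25)) = 8792*(1357 - 36) = 8792*1321 = 11614232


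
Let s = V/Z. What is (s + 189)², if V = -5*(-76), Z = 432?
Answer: 420537049/11664 ≈ 36054.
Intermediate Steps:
V = 380
s = 95/108 (s = 380/432 = 380*(1/432) = 95/108 ≈ 0.87963)
(s + 189)² = (95/108 + 189)² = (20507/108)² = 420537049/11664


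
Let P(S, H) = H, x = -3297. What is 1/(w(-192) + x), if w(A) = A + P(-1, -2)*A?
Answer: -1/3105 ≈ -0.00032206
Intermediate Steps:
w(A) = -A (w(A) = A - 2*A = -A)
1/(w(-192) + x) = 1/(-1*(-192) - 3297) = 1/(192 - 3297) = 1/(-3105) = -1/3105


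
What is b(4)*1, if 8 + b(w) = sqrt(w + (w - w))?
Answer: -6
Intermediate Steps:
b(w) = -8 + sqrt(w) (b(w) = -8 + sqrt(w + (w - w)) = -8 + sqrt(w + 0) = -8 + sqrt(w))
b(4)*1 = (-8 + sqrt(4))*1 = (-8 + 2)*1 = -6*1 = -6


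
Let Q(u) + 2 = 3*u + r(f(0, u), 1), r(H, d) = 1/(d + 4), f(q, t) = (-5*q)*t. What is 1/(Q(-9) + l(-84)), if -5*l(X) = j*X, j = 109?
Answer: 5/9012 ≈ 0.00055482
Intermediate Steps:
f(q, t) = -5*q*t
r(H, d) = 1/(4 + d)
Q(u) = -9/5 + 3*u (Q(u) = -2 + (3*u + 1/(4 + 1)) = -2 + (3*u + 1/5) = -2 + (1/5 + 3*u) = -9/5 + 3*u)
l(X) = -109*X/5
1/(Q(-9) + l(-84)) = 1/((-9/5 + 3*(-9)) - 109/5*(-84)) = 1/((-9/5 - 27) + 9156/5) = 1/(-144/5 + 9156/5) = 1/(9012/5) = 5/9012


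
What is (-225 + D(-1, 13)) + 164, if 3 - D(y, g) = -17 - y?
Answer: -42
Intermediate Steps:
D(y, g) = 20 + y (D(y, g) = 3 - (-17 - y) = 3 + (17 + y) = 20 + y)
(-225 + D(-1, 13)) + 164 = (-225 + (20 - 1)) + 164 = (-225 + 19) + 164 = -206 + 164 = -42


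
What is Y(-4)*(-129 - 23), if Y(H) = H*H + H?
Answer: -1824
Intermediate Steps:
Y(H) = H + H**2 (Y(H) = H**2 + H = H + H**2)
Y(-4)*(-129 - 23) = (-4*(1 - 4))*(-129 - 23) = -4*(-3)*(-152) = 12*(-152) = -1824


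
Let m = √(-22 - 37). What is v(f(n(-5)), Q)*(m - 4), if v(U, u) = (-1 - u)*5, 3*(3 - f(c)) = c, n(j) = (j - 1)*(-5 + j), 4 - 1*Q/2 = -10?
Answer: 580 - 145*I*√59 ≈ 580.0 - 1113.8*I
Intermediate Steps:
Q = 28 (Q = 8 - 2*(-10) = 8 + 20 = 28)
n(j) = (-1 + j)*(-5 + j)
m = I*√59 (m = √(-59) = I*√59 ≈ 7.6811*I)
f(c) = 3 - c/3
v(U, u) = -5 - 5*u
v(f(n(-5)), Q)*(m - 4) = (-5 - 5*28)*(I*√59 - 4) = (-5 - 140)*(-4 + I*√59) = -145*(-4 + I*√59) = 580 - 145*I*√59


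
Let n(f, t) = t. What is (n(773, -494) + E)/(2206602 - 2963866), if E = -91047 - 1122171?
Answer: 75857/47329 ≈ 1.6028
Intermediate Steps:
E = -1213218
(n(773, -494) + E)/(2206602 - 2963866) = (-494 - 1213218)/(2206602 - 2963866) = -1213712/(-757264) = -1213712*(-1/757264) = 75857/47329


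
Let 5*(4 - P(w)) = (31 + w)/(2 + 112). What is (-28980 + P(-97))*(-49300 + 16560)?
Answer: 18024738532/19 ≈ 9.4867e+8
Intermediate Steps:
P(w) = 2249/570 - w/570 (P(w) = 4 - (31 + w)/(5*(2 + 112)) = 4 - (31 + w)/(5*114) = 4 - (31/114 + w/114)/5 = 4 + (-31/570 - w/570) = 2249/570 - w/570)
(-28980 + P(-97))*(-49300 + 16560) = (-28980 + (2249/570 - 1/570*(-97)))*(-49300 + 16560) = (-28980 + (2249/570 + 97/570))*(-32740) = (-28980 + 391/95)*(-32740) = -2752709/95*(-32740) = 18024738532/19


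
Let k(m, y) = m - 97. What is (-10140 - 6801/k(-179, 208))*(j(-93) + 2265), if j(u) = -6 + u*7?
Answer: -374106426/23 ≈ -1.6266e+7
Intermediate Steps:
k(m, y) = -97 + m
j(u) = -6 + 7*u
(-10140 - 6801/k(-179, 208))*(j(-93) + 2265) = (-10140 - 6801/(-97 - 179))*((-6 + 7*(-93)) + 2265) = (-10140 - 6801/(-276))*((-6 - 651) + 2265) = (-10140 - 6801*(-1/276))*(-657 + 2265) = (-10140 + 2267/92)*1608 = -930613/92*1608 = -374106426/23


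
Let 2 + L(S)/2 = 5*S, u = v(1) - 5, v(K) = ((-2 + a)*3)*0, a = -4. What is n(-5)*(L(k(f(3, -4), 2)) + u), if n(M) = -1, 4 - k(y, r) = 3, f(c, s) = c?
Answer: -1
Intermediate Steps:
v(K) = 0 (v(K) = ((-2 - 4)*3)*0 = -6*3*0 = -18*0 = 0)
k(y, r) = 1 (k(y, r) = 4 - 1*3 = 4 - 3 = 1)
u = -5 (u = 0 - 5 = -5)
L(S) = -4 + 10*S (L(S) = -4 + 2*(5*S) = -4 + 10*S)
n(-5)*(L(k(f(3, -4), 2)) + u) = -((-4 + 10*1) - 5) = -((-4 + 10) - 5) = -(6 - 5) = -1*1 = -1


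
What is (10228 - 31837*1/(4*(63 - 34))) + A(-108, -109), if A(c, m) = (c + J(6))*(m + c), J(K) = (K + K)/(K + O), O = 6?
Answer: 3848015/116 ≈ 33173.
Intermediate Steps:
J(K) = 2*K/(6 + K) (J(K) = (K + K)/(K + 6) = (2*K)/(6 + K) = 2*K/(6 + K))
A(c, m) = (1 + c)*(c + m) (A(c, m) = (c + 2*6/(6 + 6))*(m + c) = (c + 2*6/12)*(c + m) = (c + 2*6*(1/12))*(c + m) = (c + 1)*(c + m) = (1 + c)*(c + m))
(10228 - 31837*1/(4*(63 - 34))) + A(-108, -109) = (10228 - 31837*1/(4*(63 - 34))) + (-108 - 109 + (-108)**2 - 108*(-109)) = (10228 - 31837/(29*4)) + (-108 - 109 + 11664 + 11772) = (10228 - 31837/116) + 23219 = 1154611/116 + 23219 = 3848015/116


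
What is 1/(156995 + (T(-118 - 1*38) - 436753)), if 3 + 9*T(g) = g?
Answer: -3/839327 ≈ -3.5743e-6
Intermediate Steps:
T(g) = -1/3 + g/9
1/(156995 + (T(-118 - 1*38) - 436753)) = 1/(156995 + ((-1/3 + (-118 - 1*38)/9) - 436753)) = 1/(156995 + ((-1/3 + (-118 - 38)/9) - 436753)) = 1/(156995 + ((-1/3 + (1/9)*(-156)) - 436753)) = 1/(156995 + ((-1/3 - 52/3) - 436753)) = 1/(156995 + (-53/3 - 436753)) = 1/(156995 - 1310312/3) = 1/(-839327/3) = -3/839327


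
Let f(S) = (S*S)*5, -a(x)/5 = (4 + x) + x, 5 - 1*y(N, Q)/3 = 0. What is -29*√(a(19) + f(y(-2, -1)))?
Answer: -29*√915 ≈ -877.22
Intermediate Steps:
y(N, Q) = 15 (y(N, Q) = 15 - 3*0 = 15 + 0 = 15)
a(x) = -20 - 10*x (a(x) = -5*((4 + x) + x) = -5*(4 + 2*x) = -20 - 10*x)
f(S) = 5*S² (f(S) = S²*5 = 5*S²)
-29*√(a(19) + f(y(-2, -1))) = -29*√((-20 - 10*19) + 5*15²) = -29*√((-20 - 190) + 5*225) = -29*√(-210 + 1125) = -29*√915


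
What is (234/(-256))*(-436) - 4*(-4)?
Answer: 13265/32 ≈ 414.53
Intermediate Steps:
(234/(-256))*(-436) - 4*(-4) = (234*(-1/256))*(-436) + 16 = -117/128*(-436) + 16 = 12753/32 + 16 = 13265/32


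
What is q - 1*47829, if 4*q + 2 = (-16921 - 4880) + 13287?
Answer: -49958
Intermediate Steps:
q = -2129 (q = -½ + ((-16921 - 4880) + 13287)/4 = -½ + (-21801 + 13287)/4 = -½ + (¼)*(-8514) = -½ - 4257/2 = -2129)
q - 1*47829 = -2129 - 1*47829 = -2129 - 47829 = -49958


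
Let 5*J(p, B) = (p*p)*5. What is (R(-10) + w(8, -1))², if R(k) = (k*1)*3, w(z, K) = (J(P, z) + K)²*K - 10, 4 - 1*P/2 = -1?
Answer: 96845281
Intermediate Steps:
P = 10 (P = 8 - 2*(-1) = 8 + 2 = 10)
J(p, B) = p² (J(p, B) = ((p*p)*5)/5 = (p²*5)/5 = (5*p²)/5 = p²)
w(z, K) = -10 + K*(100 + K)² (w(z, K) = (10² + K)²*K - 10 = (100 + K)²*K - 10 = K*(100 + K)² - 10 = -10 + K*(100 + K)²)
R(k) = 3*k (R(k) = k*3 = 3*k)
(R(-10) + w(8, -1))² = (3*(-10) + (-10 - (100 - 1)²))² = (-30 + (-10 - 1*99²))² = (-30 + (-10 - 1*9801))² = (-30 + (-10 - 9801))² = (-30 - 9811)² = (-9841)² = 96845281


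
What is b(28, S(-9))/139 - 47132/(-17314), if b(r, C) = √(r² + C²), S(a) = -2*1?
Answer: 23566/8657 + 2*√197/139 ≈ 2.9241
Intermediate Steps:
S(a) = -2
b(r, C) = √(C² + r²)
b(28, S(-9))/139 - 47132/(-17314) = √((-2)² + 28²)/139 - 47132/(-17314) = √(4 + 784)*(1/139) - 47132*(-1/17314) = √788*(1/139) + 23566/8657 = (2*√197)*(1/139) + 23566/8657 = 2*√197/139 + 23566/8657 = 23566/8657 + 2*√197/139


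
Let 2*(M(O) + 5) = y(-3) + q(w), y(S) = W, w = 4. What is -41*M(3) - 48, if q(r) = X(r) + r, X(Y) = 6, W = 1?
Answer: -137/2 ≈ -68.500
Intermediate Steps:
y(S) = 1
q(r) = 6 + r
M(O) = ½ (M(O) = -5 + (1 + (6 + 4))/2 = -5 + (1 + 10)/2 = -5 + (½)*11 = -5 + 11/2 = ½)
-41*M(3) - 48 = -41*½ - 48 = -41/2 - 48 = -137/2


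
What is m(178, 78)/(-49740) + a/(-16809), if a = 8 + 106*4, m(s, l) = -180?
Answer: -102567/4644887 ≈ -0.022082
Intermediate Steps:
a = 432 (a = 8 + 424 = 432)
m(178, 78)/(-49740) + a/(-16809) = -180/(-49740) + 432/(-16809) = -180*(-1/49740) + 432*(-1/16809) = 3/829 - 144/5603 = -102567/4644887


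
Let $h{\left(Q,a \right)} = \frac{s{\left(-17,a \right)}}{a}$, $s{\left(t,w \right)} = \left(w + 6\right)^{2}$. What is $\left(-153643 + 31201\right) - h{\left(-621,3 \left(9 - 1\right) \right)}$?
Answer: $- \frac{244959}{2} \approx -1.2248 \cdot 10^{5}$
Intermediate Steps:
$s{\left(t,w \right)} = \left(6 + w\right)^{2}$
$h{\left(Q,a \right)} = \frac{\left(6 + a\right)^{2}}{a}$
$\left(-153643 + 31201\right) - h{\left(-621,3 \left(9 - 1\right) \right)} = \left(-153643 + 31201\right) - \frac{\left(6 + 3 \left(9 - 1\right)\right)^{2}}{3 \left(9 - 1\right)} = -122442 - \frac{\left(6 + 3 \cdot 8\right)^{2}}{3 \cdot 8} = -122442 - \frac{\left(6 + 24\right)^{2}}{24} = -122442 - \frac{30^{2}}{24} = -122442 - \frac{1}{24} \cdot 900 = -122442 - \frac{75}{2} = - \frac{244959}{2}$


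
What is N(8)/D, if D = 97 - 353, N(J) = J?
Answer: -1/32 ≈ -0.031250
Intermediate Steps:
D = -256
N(8)/D = 8/(-256) = 8*(-1/256) = -1/32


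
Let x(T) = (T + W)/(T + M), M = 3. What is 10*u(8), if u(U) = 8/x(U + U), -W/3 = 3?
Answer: 1520/7 ≈ 217.14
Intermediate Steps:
W = -9 (W = -3*3 = -9)
x(T) = (-9 + T)/(3 + T) (x(T) = (T - 9)/(T + 3) = (-9 + T)/(3 + T))
u(U) = 8*(3 + 2*U)/(-9 + 2*U) (u(U) = 8/(((-9 + (U + U))/(3 + (U + U)))) = 8/(((-9 + 2*U)/(3 + 2*U))) = 8*((3 + 2*U)/(-9 + 2*U)) = 8*(3 + 2*U)/(-9 + 2*U))
10*u(8) = 10*(8*(3 + 2*8)/(-9 + 2*8)) = 10*(8*(3 + 16)/(-9 + 16)) = 10*(8*19/7) = 10*(8*(⅐)*19) = 10*(152/7) = 1520/7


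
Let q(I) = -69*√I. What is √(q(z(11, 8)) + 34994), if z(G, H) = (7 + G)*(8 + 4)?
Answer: √(34994 - 414*√6) ≈ 184.34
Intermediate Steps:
z(G, H) = 84 + 12*G (z(G, H) = (7 + G)*12 = 84 + 12*G)
√(q(z(11, 8)) + 34994) = √(-69*√(84 + 12*11) + 34994) = √(-69*√(84 + 132) + 34994) = √(-414*√6 + 34994) = √(34994 - 414*√6)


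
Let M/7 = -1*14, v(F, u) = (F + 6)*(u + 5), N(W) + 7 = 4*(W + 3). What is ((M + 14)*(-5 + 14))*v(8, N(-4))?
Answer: 63504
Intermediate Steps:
N(W) = 5 + 4*W (N(W) = -7 + 4*(W + 3) = -7 + 4*(3 + W) = -7 + (12 + 4*W) = 5 + 4*W)
v(F, u) = (5 + u)*(6 + F) (v(F, u) = (6 + F)*(5 + u) = (5 + u)*(6 + F))
M = -98 (M = 7*(-1*14) = 7*(-14) = -98)
((M + 14)*(-5 + 14))*v(8, N(-4)) = ((-98 + 14)*(-5 + 14))*(30 + 5*8 + 6*(5 + 4*(-4)) + 8*(5 + 4*(-4))) = (-84*9)*(30 + 40 + 6*(5 - 16) + 8*(5 - 16)) = -756*(30 + 40 + 6*(-11) + 8*(-11)) = -756*(30 + 40 - 66 - 88) = -756*(-84) = 63504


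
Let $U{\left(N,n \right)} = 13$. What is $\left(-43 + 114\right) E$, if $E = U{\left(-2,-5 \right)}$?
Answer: $923$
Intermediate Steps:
$E = 13$
$\left(-43 + 114\right) E = \left(-43 + 114\right) 13 = 71 \cdot 13 = 923$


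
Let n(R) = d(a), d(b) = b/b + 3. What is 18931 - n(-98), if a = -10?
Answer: 18927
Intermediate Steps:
d(b) = 4 (d(b) = 1 + 3 = 4)
n(R) = 4
18931 - n(-98) = 18931 - 1*4 = 18931 - 4 = 18927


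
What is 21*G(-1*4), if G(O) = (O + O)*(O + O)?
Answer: 1344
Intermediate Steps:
G(O) = 4*O**2 (G(O) = (2*O)*(2*O) = 4*O**2)
21*G(-1*4) = 21*(4*(-1*4)**2) = 21*(4*(-4)**2) = 21*(4*16) = 21*64 = 1344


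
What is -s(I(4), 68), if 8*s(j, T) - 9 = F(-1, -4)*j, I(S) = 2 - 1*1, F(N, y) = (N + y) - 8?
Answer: ½ ≈ 0.50000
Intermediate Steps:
F(N, y) = -8 + N + y
I(S) = 1 (I(S) = 2 - 1 = 1)
s(j, T) = 9/8 - 13*j/8 (s(j, T) = 9/8 + ((-8 - 1 - 4)*j)/8 = 9/8 + (-13*j)/8 = 9/8 - 13*j/8)
-s(I(4), 68) = -(9/8 - 13/8*1) = -(9/8 - 13/8) = -1*(-½) = ½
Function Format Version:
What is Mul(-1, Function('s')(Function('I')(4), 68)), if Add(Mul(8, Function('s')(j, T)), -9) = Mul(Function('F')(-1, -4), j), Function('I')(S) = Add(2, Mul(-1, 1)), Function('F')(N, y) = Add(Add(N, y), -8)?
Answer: Rational(1, 2) ≈ 0.50000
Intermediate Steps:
Function('F')(N, y) = Add(-8, N, y)
Function('I')(S) = 1 (Function('I')(S) = Add(2, -1) = 1)
Function('s')(j, T) = Add(Rational(9, 8), Mul(Rational(-13, 8), j)) (Function('s')(j, T) = Add(Rational(9, 8), Mul(Rational(1, 8), Mul(Add(-8, -1, -4), j))) = Add(Rational(9, 8), Mul(Rational(1, 8), Mul(-13, j))) = Add(Rational(9, 8), Mul(Rational(-13, 8), j)))
Mul(-1, Function('s')(Function('I')(4), 68)) = Mul(-1, Add(Rational(9, 8), Mul(Rational(-13, 8), 1))) = Mul(-1, Add(Rational(9, 8), Rational(-13, 8))) = Mul(-1, Rational(-1, 2)) = Rational(1, 2)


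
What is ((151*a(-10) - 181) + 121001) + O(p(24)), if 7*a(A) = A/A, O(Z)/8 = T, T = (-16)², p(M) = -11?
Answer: 860227/7 ≈ 1.2289e+5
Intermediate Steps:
T = 256
O(Z) = 2048 (O(Z) = 8*256 = 2048)
a(A) = ⅐ (a(A) = (A/A)/7 = (⅐)*1 = ⅐)
((151*a(-10) - 181) + 121001) + O(p(24)) = ((151*(⅐) - 181) + 121001) + 2048 = ((151/7 - 181) + 121001) + 2048 = (-1116/7 + 121001) + 2048 = 845891/7 + 2048 = 860227/7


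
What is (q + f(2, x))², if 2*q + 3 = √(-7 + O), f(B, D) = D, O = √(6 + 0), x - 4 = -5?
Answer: (5 - I*√(7 - √6))²/4 ≈ 5.1124 - 5.333*I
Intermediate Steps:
x = -1 (x = 4 - 5 = -1)
O = √6 ≈ 2.4495
q = -3/2 + √(-7 + √6)/2 ≈ -1.5 + 1.0666*I
(q + f(2, x))² = ((-3/2 + I*√(7 - √6)/2) - 1)² = (-5/2 + I*√(7 - √6)/2)²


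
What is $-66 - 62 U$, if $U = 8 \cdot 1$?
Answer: $-562$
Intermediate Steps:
$U = 8$
$-66 - 62 U = -66 - 496 = -562$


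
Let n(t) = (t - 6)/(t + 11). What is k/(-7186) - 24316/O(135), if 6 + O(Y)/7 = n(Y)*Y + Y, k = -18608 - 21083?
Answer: -15439963883/1823397198 ≈ -8.4677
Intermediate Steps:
k = -39691
n(t) = (-6 + t)/(11 + t)
O(Y) = -42 + 7*Y + 7*Y*(-6 + Y)/(11 + Y) (O(Y) = -42 + 7*(((-6 + Y)/(11 + Y))*Y + Y) = -42 + 7*(Y*(-6 + Y)/(11 + Y) + Y) = -42 + 7*(Y + Y*(-6 + Y)/(11 + Y)) = -42 + (7*Y + 7*Y*(-6 + Y)/(11 + Y)) = -42 + 7*Y + 7*Y*(-6 + Y)/(11 + Y))
k/(-7186) - 24316/O(135) = -39691/(-7186) - 24316*(11 + 135)/(7*(-6 + 135)*(11 + 2*135)) = -39691*(-1/7186) - 24316*146/(903*(11 + 270)) = 39691/7186 - 24316/(7*(1/146)*129*281) = 39691/7186 - 24316/253743/146 = 39691/7186 - 24316*146/253743 = 39691/7186 - 3550136/253743 = -15439963883/1823397198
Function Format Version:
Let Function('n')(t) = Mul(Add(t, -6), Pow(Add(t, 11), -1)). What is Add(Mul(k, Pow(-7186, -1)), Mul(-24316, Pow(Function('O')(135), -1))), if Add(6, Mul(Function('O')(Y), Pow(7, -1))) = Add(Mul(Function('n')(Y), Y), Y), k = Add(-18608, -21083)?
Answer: Rational(-15439963883, 1823397198) ≈ -8.4677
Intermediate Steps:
k = -39691
Function('n')(t) = Mul(Pow(Add(11, t), -1), Add(-6, t)) (Function('n')(t) = Mul(Add(-6, t), Pow(Add(11, t), -1)) = Mul(Pow(Add(11, t), -1), Add(-6, t)))
Function('O')(Y) = Add(-42, Mul(7, Y), Mul(7, Y, Pow(Add(11, Y), -1), Add(-6, Y))) (Function('O')(Y) = Add(-42, Mul(7, Add(Mul(Mul(Pow(Add(11, Y), -1), Add(-6, Y)), Y), Y))) = Add(-42, Mul(7, Add(Mul(Y, Pow(Add(11, Y), -1), Add(-6, Y)), Y))) = Add(-42, Mul(7, Add(Y, Mul(Y, Pow(Add(11, Y), -1), Add(-6, Y))))) = Add(-42, Add(Mul(7, Y), Mul(7, Y, Pow(Add(11, Y), -1), Add(-6, Y)))) = Add(-42, Mul(7, Y), Mul(7, Y, Pow(Add(11, Y), -1), Add(-6, Y))))
Add(Mul(k, Pow(-7186, -1)), Mul(-24316, Pow(Function('O')(135), -1))) = Add(Mul(-39691, Pow(-7186, -1)), Mul(-24316, Pow(Mul(7, Pow(Add(11, 135), -1), Add(-6, 135), Add(11, Mul(2, 135))), -1))) = Add(Mul(-39691, Rational(-1, 7186)), Mul(-24316, Pow(Mul(7, Pow(146, -1), 129, Add(11, 270)), -1))) = Add(Rational(39691, 7186), Mul(-24316, Pow(Mul(7, Rational(1, 146), 129, 281), -1))) = Add(Rational(39691, 7186), Mul(-24316, Pow(Rational(253743, 146), -1))) = Add(Rational(39691, 7186), Mul(-24316, Rational(146, 253743))) = Add(Rational(39691, 7186), Rational(-3550136, 253743)) = Rational(-15439963883, 1823397198)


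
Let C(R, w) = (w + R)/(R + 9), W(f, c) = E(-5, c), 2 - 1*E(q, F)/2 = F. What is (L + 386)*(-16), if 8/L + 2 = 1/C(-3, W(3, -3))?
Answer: -6064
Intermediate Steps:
E(q, F) = 4 - 2*F
W(f, c) = 4 - 2*c
C(R, w) = (R + w)/(9 + R)
L = -7 (L = 8/(-2 + 1/((-3 + (4 - 2*(-3)))/(9 - 3))) = 8/(-2 + 1/((-3 + (4 + 6))/6)) = 8/(-2 + 1/((-3 + 10)/6)) = 8/(-2 + 1/((1/6)*7)) = 8/(-2 + 1/(7/6)) = 8/(-2 + 6/7) = 8/(-8/7) = 8*(-7/8) = -7)
(L + 386)*(-16) = (-7 + 386)*(-16) = 379*(-16) = -6064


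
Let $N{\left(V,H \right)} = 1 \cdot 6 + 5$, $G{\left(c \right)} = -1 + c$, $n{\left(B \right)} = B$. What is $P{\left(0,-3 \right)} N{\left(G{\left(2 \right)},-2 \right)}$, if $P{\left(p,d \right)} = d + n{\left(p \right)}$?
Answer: $-33$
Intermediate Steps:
$N{\left(V,H \right)} = 11$ ($N{\left(V,H \right)} = 6 + 5 = 11$)
$P{\left(p,d \right)} = d + p$
$P{\left(0,-3 \right)} N{\left(G{\left(2 \right)},-2 \right)} = \left(-3 + 0\right) 11 = \left(-3\right) 11 = -33$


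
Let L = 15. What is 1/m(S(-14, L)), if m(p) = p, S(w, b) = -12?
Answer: -1/12 ≈ -0.083333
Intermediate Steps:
1/m(S(-14, L)) = 1/(-12) = -1/12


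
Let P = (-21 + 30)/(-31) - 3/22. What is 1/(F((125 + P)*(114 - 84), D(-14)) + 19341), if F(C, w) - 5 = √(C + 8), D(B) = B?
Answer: 6596986/127624014043 - √435495533/127624014043 ≈ 5.1527e-5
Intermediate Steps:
P = -291/682 (P = 9*(-1/31) - 3*1/22 = -9/31 - 3/22 = -291/682 ≈ -0.42669)
F(C, w) = 5 + √(8 + C) (F(C, w) = 5 + √(C + 8) = 5 + √(8 + C))
1/(F((125 + P)*(114 - 84), D(-14)) + 19341) = 1/((5 + √(8 + (125 - 291/682)*(114 - 84))) + 19341) = 1/((5 + √(8 + (84959/682)*30)) + 19341) = 1/((5 + √(8 + 1274385/341)) + 19341) = 1/((5 + √(1277113/341)) + 19341) = 1/((5 + √435495533/341) + 19341) = 1/(19346 + √435495533/341)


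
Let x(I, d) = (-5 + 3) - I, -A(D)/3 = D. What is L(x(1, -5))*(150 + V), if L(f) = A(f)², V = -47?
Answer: 8343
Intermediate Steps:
A(D) = -3*D
x(I, d) = -2 - I
L(f) = 9*f² (L(f) = (-3*f)² = 9*f²)
L(x(1, -5))*(150 + V) = (9*(-2 - 1*1)²)*(150 - 47) = (9*(-2 - 1)²)*103 = (9*(-3)²)*103 = (9*9)*103 = 81*103 = 8343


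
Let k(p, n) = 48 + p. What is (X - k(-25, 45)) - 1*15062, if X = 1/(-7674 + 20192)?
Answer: -188834029/12518 ≈ -15085.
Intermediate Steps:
X = 1/12518 ≈ 7.9885e-5
(X - k(-25, 45)) - 1*15062 = (1/12518 - (48 - 25)) - 1*15062 = (1/12518 - 1*23) - 15062 = (1/12518 - 23) - 15062 = -287913/12518 - 15062 = -188834029/12518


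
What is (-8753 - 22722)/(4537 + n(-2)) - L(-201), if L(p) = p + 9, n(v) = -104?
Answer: 819661/4433 ≈ 184.90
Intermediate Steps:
L(p) = 9 + p
(-8753 - 22722)/(4537 + n(-2)) - L(-201) = (-8753 - 22722)/(4537 - 104) - (9 - 201) = -31475/4433 - 1*(-192) = -31475*1/4433 + 192 = -31475/4433 + 192 = 819661/4433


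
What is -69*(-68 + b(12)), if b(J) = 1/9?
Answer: 14053/3 ≈ 4684.3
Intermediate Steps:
b(J) = ⅑
-69*(-68 + b(12)) = -69*(-68 + ⅑) = -69*(-611/9) = 14053/3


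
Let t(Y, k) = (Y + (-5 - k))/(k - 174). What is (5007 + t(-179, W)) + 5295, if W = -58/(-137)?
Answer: 122503413/11890 ≈ 10303.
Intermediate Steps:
W = 58/137 (W = -58*(-1/137) = 58/137 ≈ 0.42336)
t(Y, k) = (-5 + Y - k)/(-174 + k)
(5007 + t(-179, W)) + 5295 = (5007 + (-5 - 179 - 1*58/137)/(-174 + 58/137)) + 5295 = (5007 + (-5 - 179 - 58/137)/(-23780/137)) + 5295 = (5007 - 137/23780*(-25266/137)) + 5295 = (5007 + 12633/11890) + 5295 = 59545863/11890 + 5295 = 122503413/11890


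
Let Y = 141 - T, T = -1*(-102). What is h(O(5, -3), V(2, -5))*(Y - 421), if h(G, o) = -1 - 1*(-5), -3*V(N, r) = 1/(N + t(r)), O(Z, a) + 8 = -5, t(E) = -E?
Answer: -1528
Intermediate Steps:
O(Z, a) = -13 (O(Z, a) = -8 - 5 = -13)
V(N, r) = -1/(3*(N - r))
T = 102
Y = 39 (Y = 141 - 1*102 = 141 - 102 = 39)
h(G, o) = 4 (h(G, o) = -1 + 5 = 4)
h(O(5, -3), V(2, -5))*(Y - 421) = 4*(39 - 421) = 4*(-382) = -1528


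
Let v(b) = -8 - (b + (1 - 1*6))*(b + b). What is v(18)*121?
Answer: -57596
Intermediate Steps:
v(b) = -8 - 2*b*(-5 + b) (v(b) = -8 - (b + (1 - 6))*2*b = -8 - (b - 5)*2*b = -8 - (-5 + b)*2*b = -8 - 2*b*(-5 + b))
v(18)*121 = (-8 - 2*18**2 + 10*18)*121 = (-8 - 2*324 + 180)*121 = (-8 - 648 + 180)*121 = -476*121 = -57596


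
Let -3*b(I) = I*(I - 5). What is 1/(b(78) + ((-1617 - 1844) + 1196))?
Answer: -1/4163 ≈ -0.00024021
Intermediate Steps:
b(I) = -I*(-5 + I)/3 (b(I) = -I*(I - 5)/3 = -I*(-5 + I)/3)
1/(b(78) + ((-1617 - 1844) + 1196)) = 1/((1/3)*78*(5 - 1*78) + ((-1617 - 1844) + 1196)) = 1/((1/3)*78*(5 - 78) + (-3461 + 1196)) = 1/((1/3)*78*(-73) - 2265) = 1/(-1898 - 2265) = 1/(-4163) = -1/4163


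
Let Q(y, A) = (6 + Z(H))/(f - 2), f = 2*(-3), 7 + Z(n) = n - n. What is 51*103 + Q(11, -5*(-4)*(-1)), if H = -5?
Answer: 42025/8 ≈ 5253.1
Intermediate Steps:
Z(n) = -7 (Z(n) = -7 + (n - n) = -7 + 0 = -7)
f = -6
Q(y, A) = ⅛ (Q(y, A) = (6 - 7)/(-6 - 2) = -1/(-8) = -1*(-⅛) = ⅛)
51*103 + Q(11, -5*(-4)*(-1)) = 51*103 + ⅛ = 5253 + ⅛ = 42025/8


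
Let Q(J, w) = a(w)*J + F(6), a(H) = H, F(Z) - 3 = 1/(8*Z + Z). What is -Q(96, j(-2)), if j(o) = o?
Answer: 10205/54 ≈ 188.98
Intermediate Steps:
F(Z) = 3 + 1/(9*Z) (F(Z) = 3 + 1/(8*Z + Z) = 3 + 1/(9*Z))
Q(J, w) = 163/54 + J*w (Q(J, w) = w*J + (3 + (⅑)/6) = J*w + (3 + (⅑)*(⅙)) = J*w + (3 + 1/54) = J*w + 163/54 = 163/54 + J*w)
-Q(96, j(-2)) = -(163/54 + 96*(-2)) = -(163/54 - 192) = -1*(-10205/54) = 10205/54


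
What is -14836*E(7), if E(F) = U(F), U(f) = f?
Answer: -103852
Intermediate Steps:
E(F) = F
-14836*E(7) = -14836*7 = -103852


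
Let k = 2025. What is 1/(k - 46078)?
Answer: -1/44053 ≈ -2.2700e-5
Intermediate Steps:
1/(k - 46078) = 1/(2025 - 46078) = 1/(-44053) = -1/44053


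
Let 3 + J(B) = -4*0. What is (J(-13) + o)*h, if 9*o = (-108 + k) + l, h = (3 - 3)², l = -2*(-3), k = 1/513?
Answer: 0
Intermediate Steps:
k = 1/513 ≈ 0.0019493
l = 6
J(B) = -3 (J(B) = -3 - 4*0 = -3 + 0 = -3)
h = 0 (h = 0² = 0)
o = -52325/4617 (o = ((-108 + 1/513) + 6)/9 = (-55403/513 + 6)/9 = (⅑)*(-52325/513) = -52325/4617 ≈ -11.333)
(J(-13) + o)*h = (-3 - 52325/4617)*0 = -66176/4617*0 = 0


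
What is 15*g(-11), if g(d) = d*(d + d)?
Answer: 3630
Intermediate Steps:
g(d) = 2*d**2 (g(d) = d*(2*d) = 2*d**2)
15*g(-11) = 15*(2*(-11)**2) = 15*(2*121) = 15*242 = 3630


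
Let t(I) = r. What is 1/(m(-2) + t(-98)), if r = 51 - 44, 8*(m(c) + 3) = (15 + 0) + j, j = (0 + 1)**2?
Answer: 1/6 ≈ 0.16667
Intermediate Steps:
j = 1 (j = 1**2 = 1)
m(c) = -1 (m(c) = -3 + ((15 + 0) + 1)/8 = -3 + (15 + 1)/8 = -3 + (1/8)*16 = -3 + 2 = -1)
r = 7
t(I) = 7
1/(m(-2) + t(-98)) = 1/(-1 + 7) = 1/6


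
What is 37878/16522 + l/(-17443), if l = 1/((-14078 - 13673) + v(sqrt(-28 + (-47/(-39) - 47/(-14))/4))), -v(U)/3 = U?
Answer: 185211101973155862655/80787206928640538953 - 2*I*sqrt(32028906)/9779349585841973 ≈ 2.2926 - 1.1574e-12*I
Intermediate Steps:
v(U) = -3*U
l = 1/(-27751 - I*sqrt(32028906)/364) (l = 1/((-14078 - 13673) - 3*sqrt(-28 + (-47/(-39) - 47/(-14))/4)) = 1/(-27751 - 3*sqrt(-28 + (-47*(-1/39) - 47*(-1/14))*(1/4))) = 1/(-27751 - 3*sqrt(-28 + (47/39 + 47/14)*(1/4))) = 1/(-27751 - 3*sqrt(-28 + (2491/546)*(1/4))) = 1/(-27751 - 3*sqrt(-28 + 2491/2184)) = 1/(-27751 - I*sqrt(32028906)/364) ≈ -3.6035e-5 + 2.02e-8*I)
37878/16522 + l/(-17443) = 37878/16522 + (-20202728/560646080711 + 2*I*sqrt(32028906)/560646080711)/(-17443) = 37878*(1/16522) + (-20202728/560646080711 + 2*I*sqrt(32028906)/560646080711)*(-1/17443) = 18939/8261 + (20202728/9779349585841973 - 2*I*sqrt(32028906)/9779349585841973) = 185211101973155862655/80787206928640538953 - 2*I*sqrt(32028906)/9779349585841973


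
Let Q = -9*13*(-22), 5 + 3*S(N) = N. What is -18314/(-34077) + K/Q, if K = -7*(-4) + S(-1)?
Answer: 615721/1124541 ≈ 0.54753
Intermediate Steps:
S(N) = -5/3 + N/3
Q = 2574 (Q = -117*(-22) = 2574)
K = 26 (K = -7*(-4) + (-5/3 + (⅓)*(-1)) = 28 + (-5/3 - ⅓) = 28 - 2 = 26)
-18314/(-34077) + K/Q = -18314/(-34077) + 26/2574 = -18314*(-1/34077) + 26*(1/2574) = 18314/34077 + 1/99 = 615721/1124541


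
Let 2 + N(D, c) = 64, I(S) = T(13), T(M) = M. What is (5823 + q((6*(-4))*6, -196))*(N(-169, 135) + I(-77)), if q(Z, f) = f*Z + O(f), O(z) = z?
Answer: 2538825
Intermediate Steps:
I(S) = 13
N(D, c) = 62 (N(D, c) = -2 + 64 = 62)
q(Z, f) = f + Z*f (q(Z, f) = f*Z + f = Z*f + f = f + Z*f)
(5823 + q((6*(-4))*6, -196))*(N(-169, 135) + I(-77)) = (5823 - 196*(1 + (6*(-4))*6))*(62 + 13) = (5823 - 196*(1 - 24*6))*75 = (5823 - 196*(1 - 144))*75 = (5823 - 196*(-143))*75 = (5823 + 28028)*75 = 33851*75 = 2538825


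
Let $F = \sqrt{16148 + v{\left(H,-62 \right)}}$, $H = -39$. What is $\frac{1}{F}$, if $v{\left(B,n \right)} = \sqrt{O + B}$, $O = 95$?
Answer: $\frac{\sqrt{2}}{2 \sqrt{8074 + \sqrt{14}}} \approx 0.0078676$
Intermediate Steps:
$v{\left(B,n \right)} = \sqrt{95 + B}$
$F = \sqrt{16148 + 2 \sqrt{14}}$ ($F = \sqrt{16148 + \sqrt{95 - 39}} = \sqrt{16148 + \sqrt{56}} = \sqrt{16148 + 2 \sqrt{14}} \approx 127.1$)
$\frac{1}{F} = \frac{1}{\sqrt{16148 + 2 \sqrt{14}}}$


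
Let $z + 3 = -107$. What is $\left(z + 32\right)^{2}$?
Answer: $6084$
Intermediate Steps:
$z = -110$ ($z = -3 - 107 = -110$)
$\left(z + 32\right)^{2} = \left(-110 + 32\right)^{2} = \left(-78\right)^{2} = 6084$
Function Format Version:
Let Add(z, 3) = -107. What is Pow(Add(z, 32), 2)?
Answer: 6084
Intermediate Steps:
z = -110 (z = Add(-3, -107) = -110)
Pow(Add(z, 32), 2) = Pow(Add(-110, 32), 2) = Pow(-78, 2) = 6084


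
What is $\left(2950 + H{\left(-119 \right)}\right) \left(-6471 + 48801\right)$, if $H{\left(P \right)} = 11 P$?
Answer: $69463530$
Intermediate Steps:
$\left(2950 + H{\left(-119 \right)}\right) \left(-6471 + 48801\right) = \left(2950 + 11 \left(-119\right)\right) \left(-6471 + 48801\right) = \left(2950 - 1309\right) 42330 = 1641 \cdot 42330 = 69463530$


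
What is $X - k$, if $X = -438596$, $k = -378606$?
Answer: $-59990$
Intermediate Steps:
$X - k = -438596 - -378606 = -438596 + 378606 = -59990$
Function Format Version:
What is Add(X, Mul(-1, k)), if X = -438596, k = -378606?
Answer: -59990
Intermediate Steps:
Add(X, Mul(-1, k)) = Add(-438596, Mul(-1, -378606)) = Add(-438596, 378606) = -59990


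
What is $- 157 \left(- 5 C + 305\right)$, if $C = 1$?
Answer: $-47100$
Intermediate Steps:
$- 157 \left(- 5 C + 305\right) = - 157 \left(\left(-5\right) 1 + 305\right) = - 157 \left(-5 + 305\right) = \left(-157\right) 300 = -47100$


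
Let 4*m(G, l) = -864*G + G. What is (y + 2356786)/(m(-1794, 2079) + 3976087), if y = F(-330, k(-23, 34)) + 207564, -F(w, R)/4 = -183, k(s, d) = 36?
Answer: 5130164/8726285 ≈ 0.58790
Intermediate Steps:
F(w, R) = 732 (F(w, R) = -4*(-183) = 732)
m(G, l) = -863*G/4 (m(G, l) = (-864*G + G)/4 = (-863*G)/4 = -863*G/4)
y = 208296 (y = 732 + 207564 = 208296)
(y + 2356786)/(m(-1794, 2079) + 3976087) = (208296 + 2356786)/(-863/4*(-1794) + 3976087) = 2565082/(774111/2 + 3976087) = 2565082/(8726285/2) = 2565082*(2/8726285) = 5130164/8726285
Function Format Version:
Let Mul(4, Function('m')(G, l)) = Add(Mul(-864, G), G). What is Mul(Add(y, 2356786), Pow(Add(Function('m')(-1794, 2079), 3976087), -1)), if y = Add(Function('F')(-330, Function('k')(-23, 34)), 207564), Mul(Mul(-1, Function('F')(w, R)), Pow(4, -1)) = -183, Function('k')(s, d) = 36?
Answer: Rational(5130164, 8726285) ≈ 0.58790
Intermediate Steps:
Function('F')(w, R) = 732 (Function('F')(w, R) = Mul(-4, -183) = 732)
Function('m')(G, l) = Mul(Rational(-863, 4), G) (Function('m')(G, l) = Mul(Rational(1, 4), Add(Mul(-864, G), G)) = Mul(Rational(1, 4), Mul(-863, G)) = Mul(Rational(-863, 4), G))
y = 208296 (y = Add(732, 207564) = 208296)
Mul(Add(y, 2356786), Pow(Add(Function('m')(-1794, 2079), 3976087), -1)) = Mul(Add(208296, 2356786), Pow(Add(Mul(Rational(-863, 4), -1794), 3976087), -1)) = Mul(2565082, Pow(Add(Rational(774111, 2), 3976087), -1)) = Mul(2565082, Pow(Rational(8726285, 2), -1)) = Mul(2565082, Rational(2, 8726285)) = Rational(5130164, 8726285)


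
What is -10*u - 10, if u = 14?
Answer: -150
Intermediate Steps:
-10*u - 10 = -10*14 - 10 = -140 - 10 = -150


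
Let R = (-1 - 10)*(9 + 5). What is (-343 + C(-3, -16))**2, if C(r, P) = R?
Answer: 247009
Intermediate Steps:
R = -154 (R = -11*14 = -154)
C(r, P) = -154
(-343 + C(-3, -16))**2 = (-343 - 154)**2 = (-497)**2 = 247009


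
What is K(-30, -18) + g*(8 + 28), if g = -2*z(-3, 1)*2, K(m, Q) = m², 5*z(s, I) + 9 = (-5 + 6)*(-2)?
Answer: 6084/5 ≈ 1216.8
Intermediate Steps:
z(s, I) = -11/5 (z(s, I) = -9/5 + ((-5 + 6)*(-2))/5 = -9/5 + (1*(-2))/5 = -9/5 + (⅕)*(-2) = -9/5 - ⅖ = -11/5)
g = 44/5 (g = -2*(-11/5)*2 = (22/5)*2 = 44/5 ≈ 8.8000)
K(-30, -18) + g*(8 + 28) = (-30)² + 44*(8 + 28)/5 = 900 + (44/5)*36 = 900 + 1584/5 = 6084/5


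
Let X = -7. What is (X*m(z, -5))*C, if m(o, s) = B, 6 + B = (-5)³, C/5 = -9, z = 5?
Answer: -41265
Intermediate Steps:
C = -45 (C = 5*(-9) = -45)
B = -131 (B = -6 + (-5)³ = -6 - 125 = -131)
m(o, s) = -131
(X*m(z, -5))*C = -7*(-131)*(-45) = 917*(-45) = -41265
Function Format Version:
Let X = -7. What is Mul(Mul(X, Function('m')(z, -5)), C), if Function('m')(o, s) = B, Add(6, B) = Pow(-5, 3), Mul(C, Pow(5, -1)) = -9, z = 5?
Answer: -41265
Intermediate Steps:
C = -45 (C = Mul(5, -9) = -45)
B = -131 (B = Add(-6, Pow(-5, 3)) = Add(-6, -125) = -131)
Function('m')(o, s) = -131
Mul(Mul(X, Function('m')(z, -5)), C) = Mul(Mul(-7, -131), -45) = Mul(917, -45) = -41265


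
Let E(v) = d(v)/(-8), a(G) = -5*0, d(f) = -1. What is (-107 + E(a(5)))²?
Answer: 731025/64 ≈ 11422.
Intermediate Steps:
a(G) = 0
E(v) = ⅛ (E(v) = -1/(-8) = -1*(-⅛) = ⅛)
(-107 + E(a(5)))² = (-107 + ⅛)² = (-855/8)² = 731025/64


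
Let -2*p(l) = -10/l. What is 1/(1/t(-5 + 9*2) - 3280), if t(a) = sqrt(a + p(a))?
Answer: -570720/1871961587 - sqrt(2262)/1871961587 ≈ -0.00030490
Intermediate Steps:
p(l) = 5/l (p(l) = -(-5)/l = 5/l)
t(a) = sqrt(a + 5/a)
1/(1/t(-5 + 9*2) - 3280) = 1/(1/(sqrt((-5 + 9*2) + 5/(-5 + 9*2))) - 3280) = 1/(1/(sqrt((-5 + 18) + 5/(-5 + 18))) - 3280) = 1/(1/(sqrt(13 + 5/13)) - 3280) = 1/(1/(sqrt(174/13)) - 3280) = 1/(1/(sqrt(2262)/13) - 3280) = 1/(sqrt(2262)/174 - 3280) = 1/(-3280 + sqrt(2262)/174)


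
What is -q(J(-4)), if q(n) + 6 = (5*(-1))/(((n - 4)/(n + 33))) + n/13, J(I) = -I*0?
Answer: -141/4 ≈ -35.250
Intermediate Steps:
J(I) = 0
q(n) = -6 + n/13 - 5*(33 + n)/(-4 + n) (q(n) = -6 + ((5*(-1))/(((n - 4)/(n + 33))) + n/13) = -6 + (-5*(33 + n)/(-4 + n) + n*(1/13)) = -6 + (-5*(33 + n)/(-4 + n) + n/13) = -6 + (n/13 - 5*(33 + n)/(-4 + n)) = -6 + n/13 - 5*(33 + n)/(-4 + n))
-q(J(-4)) = -(-1833 + 0² - 147*0)/(13*(-4 + 0)) = -(-1833 + 0 + 0)/(13*(-4)) = -(-1)*(-1833)/(13*4) = -1*141/4 = -141/4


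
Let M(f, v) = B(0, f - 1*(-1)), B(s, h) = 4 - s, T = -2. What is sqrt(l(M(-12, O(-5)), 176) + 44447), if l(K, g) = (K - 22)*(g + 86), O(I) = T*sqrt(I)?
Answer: sqrt(39731) ≈ 199.33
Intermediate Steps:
O(I) = -2*sqrt(I)
M(f, v) = 4 (M(f, v) = 4 - 1*0 = 4 + 0 = 4)
l(K, g) = (-22 + K)*(86 + g)
sqrt(l(M(-12, O(-5)), 176) + 44447) = sqrt((-1892 - 22*176 + 86*4 + 4*176) + 44447) = sqrt((-1892 - 3872 + 344 + 704) + 44447) = sqrt(-4716 + 44447) = sqrt(39731)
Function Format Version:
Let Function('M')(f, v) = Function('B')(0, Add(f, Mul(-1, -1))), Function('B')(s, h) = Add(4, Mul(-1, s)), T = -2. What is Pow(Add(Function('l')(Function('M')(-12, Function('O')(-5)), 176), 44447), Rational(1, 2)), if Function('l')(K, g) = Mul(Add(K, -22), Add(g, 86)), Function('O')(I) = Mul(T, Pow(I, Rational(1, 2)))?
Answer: Pow(39731, Rational(1, 2)) ≈ 199.33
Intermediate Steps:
Function('O')(I) = Mul(-2, Pow(I, Rational(1, 2)))
Function('M')(f, v) = 4 (Function('M')(f, v) = Add(4, Mul(-1, 0)) = Add(4, 0) = 4)
Function('l')(K, g) = Mul(Add(-22, K), Add(86, g))
Pow(Add(Function('l')(Function('M')(-12, Function('O')(-5)), 176), 44447), Rational(1, 2)) = Pow(Add(Add(-1892, Mul(-22, 176), Mul(86, 4), Mul(4, 176)), 44447), Rational(1, 2)) = Pow(Add(Add(-1892, -3872, 344, 704), 44447), Rational(1, 2)) = Pow(Add(-4716, 44447), Rational(1, 2)) = Pow(39731, Rational(1, 2))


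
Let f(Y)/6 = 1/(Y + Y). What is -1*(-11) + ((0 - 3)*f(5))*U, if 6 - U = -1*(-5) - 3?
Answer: 19/5 ≈ 3.8000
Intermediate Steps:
f(Y) = 3/Y (f(Y) = 6/(Y + Y) = 6/((2*Y)) = 6*(1/(2*Y)) = 3/Y)
U = 4 (U = 6 - (-1*(-5) - 3) = 6 - (5 - 3) = 6 - 1*2 = 6 - 2 = 4)
-1*(-11) + ((0 - 3)*f(5))*U = -1*(-11) + ((0 - 3)*(3/5))*4 = 11 - 9/5*4 = 11 - 36/5 = 19/5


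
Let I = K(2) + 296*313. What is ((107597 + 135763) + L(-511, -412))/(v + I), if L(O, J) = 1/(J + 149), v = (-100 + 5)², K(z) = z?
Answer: 64003679/26740525 ≈ 2.3935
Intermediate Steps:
v = 9025 (v = (-95)² = 9025)
I = 92650 (I = 2 + 296*313 = 2 + 92648 = 92650)
L(O, J) = 1/(149 + J)
((107597 + 135763) + L(-511, -412))/(v + I) = ((107597 + 135763) + 1/(149 - 412))/(9025 + 92650) = (243360 + 1/(-263))/101675 = (243360 - 1/263)*(1/101675) = (64003679/263)*(1/101675) = 64003679/26740525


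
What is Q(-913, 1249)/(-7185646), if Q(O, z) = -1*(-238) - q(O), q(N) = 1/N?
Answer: -16715/504653446 ≈ -3.3122e-5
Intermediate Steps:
Q(O, z) = 238 - 1/O (Q(O, z) = -1*(-238) - 1/O = 238 - 1/O)
Q(-913, 1249)/(-7185646) = (238 - 1/(-913))/(-7185646) = (238 - 1*(-1/913))*(-1/7185646) = (238 + 1/913)*(-1/7185646) = (217295/913)*(-1/7185646) = -16715/504653446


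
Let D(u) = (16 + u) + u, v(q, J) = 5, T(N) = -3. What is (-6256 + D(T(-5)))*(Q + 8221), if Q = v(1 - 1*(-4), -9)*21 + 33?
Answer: -52210314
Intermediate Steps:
D(u) = 16 + 2*u
Q = 138 (Q = 5*21 + 33 = 105 + 33 = 138)
(-6256 + D(T(-5)))*(Q + 8221) = (-6256 + (16 + 2*(-3)))*(138 + 8221) = (-6256 + (16 - 6))*8359 = (-6256 + 10)*8359 = -6246*8359 = -52210314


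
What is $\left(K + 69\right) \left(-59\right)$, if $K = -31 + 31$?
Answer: $-4071$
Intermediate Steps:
$K = 0$
$\left(K + 69\right) \left(-59\right) = \left(0 + 69\right) \left(-59\right) = 69 \left(-59\right) = -4071$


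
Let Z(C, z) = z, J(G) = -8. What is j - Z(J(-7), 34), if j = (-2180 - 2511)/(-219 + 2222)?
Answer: -72793/2003 ≈ -36.342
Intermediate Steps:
j = -4691/2003 ≈ -2.3420
j - Z(J(-7), 34) = -4691/2003 - 1*34 = -4691/2003 - 34 = -72793/2003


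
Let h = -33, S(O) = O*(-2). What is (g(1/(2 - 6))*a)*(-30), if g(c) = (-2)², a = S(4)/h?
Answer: -320/11 ≈ -29.091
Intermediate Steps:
S(O) = -2*O
a = 8/33 (a = -2*4/(-33) = -8*(-1/33) = 8/33 ≈ 0.24242)
g(c) = 4
(g(1/(2 - 6))*a)*(-30) = (4*(8/33))*(-30) = (32/33)*(-30) = -320/11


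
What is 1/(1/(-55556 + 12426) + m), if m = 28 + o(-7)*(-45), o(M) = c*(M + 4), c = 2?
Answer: 43130/12852739 ≈ 0.0033557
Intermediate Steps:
o(M) = 8 + 2*M (o(M) = 2*(M + 4) = 2*(4 + M) = 8 + 2*M)
m = 298 (m = 28 + (8 + 2*(-7))*(-45) = 28 + (8 - 14)*(-45) = 28 - 6*(-45) = 28 + 270 = 298)
1/(1/(-55556 + 12426) + m) = 1/(1/(-55556 + 12426) + 298) = 1/(1/(-43130) + 298) = 1/(-1/43130 + 298) = 1/(12852739/43130) = 43130/12852739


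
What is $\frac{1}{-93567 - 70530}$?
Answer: $- \frac{1}{164097} \approx -6.094 \cdot 10^{-6}$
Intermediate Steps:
$\frac{1}{-93567 - 70530} = \frac{1}{-164097} = - \frac{1}{164097}$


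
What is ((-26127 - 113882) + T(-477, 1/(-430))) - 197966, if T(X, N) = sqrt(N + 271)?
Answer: -337975 + sqrt(50107470)/430 ≈ -3.3796e+5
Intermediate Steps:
T(X, N) = sqrt(271 + N)
((-26127 - 113882) + T(-477, 1/(-430))) - 197966 = ((-26127 - 113882) + sqrt(271 + 1/(-430))) - 197966 = (-140009 + sqrt(271 - 1/430)) - 197966 = (-140009 + sqrt(116529/430)) - 197966 = (-140009 + sqrt(50107470)/430) - 197966 = -337975 + sqrt(50107470)/430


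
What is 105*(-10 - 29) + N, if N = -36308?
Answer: -40403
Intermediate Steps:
105*(-10 - 29) + N = 105*(-10 - 29) - 36308 = 105*(-39) - 36308 = -4095 - 36308 = -40403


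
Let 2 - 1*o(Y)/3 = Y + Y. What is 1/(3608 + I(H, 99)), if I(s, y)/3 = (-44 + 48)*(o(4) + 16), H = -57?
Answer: 1/3584 ≈ 0.00027902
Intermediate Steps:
o(Y) = 6 - 6*Y (o(Y) = 6 - 3*(Y + Y) = 6 - 6*Y)
I(s, y) = -24 (I(s, y) = 3*((-44 + 48)*((6 - 6*4) + 16)) = 3*(4*((6 - 24) + 16)) = 3*(4*(-18 + 16)) = 3*(4*(-2)) = 3*(-8) = -24)
1/(3608 + I(H, 99)) = 1/(3608 - 24) = 1/3584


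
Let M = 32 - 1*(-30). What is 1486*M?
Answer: 92132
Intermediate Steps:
M = 62 (M = 32 + 30 = 62)
1486*M = 1486*62 = 92132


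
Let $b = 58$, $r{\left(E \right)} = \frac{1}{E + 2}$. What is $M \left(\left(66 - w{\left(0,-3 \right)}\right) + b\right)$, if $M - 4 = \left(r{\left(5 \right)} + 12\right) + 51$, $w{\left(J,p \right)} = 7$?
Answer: $\frac{54990}{7} \approx 7855.7$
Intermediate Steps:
$r{\left(E \right)} = \frac{1}{2 + E}$
$M = \frac{470}{7}$ ($M = 4 + \left(\left(\frac{1}{2 + 5} + 12\right) + 51\right) = 4 + \left(\left(\frac{1}{7} + 12\right) + 51\right) = 4 + \left(\frac{85}{7} + 51\right) = 4 + \frac{442}{7} = \frac{470}{7} \approx 67.143$)
$M \left(\left(66 - w{\left(0,-3 \right)}\right) + b\right) = \frac{470 \left(\left(66 - 7\right) + 58\right)}{7} = \frac{470 \left(59 + 58\right)}{7} = \frac{470}{7} \cdot 117 = \frac{54990}{7}$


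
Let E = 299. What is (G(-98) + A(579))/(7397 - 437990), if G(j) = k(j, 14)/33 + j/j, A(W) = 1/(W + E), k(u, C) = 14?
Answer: -41299/12476001582 ≈ -3.3103e-6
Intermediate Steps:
A(W) = 1/(299 + W) (A(W) = 1/(W + 299) = 1/(299 + W))
G(j) = 47/33 (G(j) = 14/33 + j/j = 14*(1/33) + 1 = 14/33 + 1 = 47/33)
(G(-98) + A(579))/(7397 - 437990) = (47/33 + 1/(299 + 579))/(7397 - 437990) = (47/33 + 1/878)/(-430593) = (47/33 + 1/878)*(-1/430593) = (41299/28974)*(-1/430593) = -41299/12476001582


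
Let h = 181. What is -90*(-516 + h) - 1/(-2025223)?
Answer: 61060473451/2025223 ≈ 30150.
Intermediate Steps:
-90*(-516 + h) - 1/(-2025223) = -90*(-516 + 181) - 1/(-2025223) = -90*(-335) - 1*(-1/2025223) = 30150 + 1/2025223 = 61060473451/2025223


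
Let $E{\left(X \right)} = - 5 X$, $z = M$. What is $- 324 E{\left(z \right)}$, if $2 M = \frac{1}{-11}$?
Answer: $- \frac{810}{11} \approx -73.636$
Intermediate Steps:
$M = - \frac{1}{22}$ ($M = \frac{1}{2 \left(-11\right)} = \frac{1}{2} \left(- \frac{1}{11}\right) = - \frac{1}{22} \approx -0.045455$)
$z = - \frac{1}{22} \approx -0.045455$
$- 324 E{\left(z \right)} = - 324 \left(\left(-5\right) \left(- \frac{1}{22}\right)\right) = \left(-324\right) \frac{5}{22} = - \frac{810}{11}$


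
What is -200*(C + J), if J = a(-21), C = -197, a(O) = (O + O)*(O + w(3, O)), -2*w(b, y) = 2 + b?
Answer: -158000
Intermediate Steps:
w(b, y) = -1 - b/2 (w(b, y) = -(2 + b)/2 = -1 - b/2)
a(O) = 2*O*(-5/2 + O) (a(O) = (O + O)*(O + (-1 - ½*3)) = (2*O)*(O + (-1 - 3/2)) = (2*O)*(O - 5/2) = (2*O)*(-5/2 + O) = 2*O*(-5/2 + O))
J = 987 (J = -21*(-5 + 2*(-21)) = -21*(-5 - 42) = -21*(-47) = 987)
-200*(C + J) = -200*(-197 + 987) = -200*790 = -158000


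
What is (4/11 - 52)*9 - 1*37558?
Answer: -418250/11 ≈ -38023.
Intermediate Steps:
(4/11 - 52)*9 - 1*37558 = (4*(1/11) - 52)*9 - 37558 = (4/11 - 52)*9 - 37558 = -568/11*9 - 37558 = -5112/11 - 37558 = -418250/11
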